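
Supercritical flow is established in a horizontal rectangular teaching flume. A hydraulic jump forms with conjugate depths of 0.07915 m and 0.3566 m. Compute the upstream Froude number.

Fr₁ = 3.522

For a rectangular channel the momentum equation gives q² = ½·g·y₁·y₂·(y₁ + y₂) = ½×9.81×0.07915×0.3566×0.4357 = 0.06033.
q = √0.06033 = 0.2456 m²/s.
V₁ = q/y₁ = 3.103 m/s; Fr₁ = V₁/√(g·y₁) = 3.522.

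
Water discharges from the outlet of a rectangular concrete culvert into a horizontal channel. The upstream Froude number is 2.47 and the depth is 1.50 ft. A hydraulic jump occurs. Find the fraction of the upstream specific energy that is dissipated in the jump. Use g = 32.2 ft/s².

Fr₁ = 2.47 (given).
Bélanger equation: y₂/y₁ = ½[√(1 + 8Fr₁²) − 1] = ½[√49.81 − 1] = 3.03.
y₂ = 3.03 × 1.50 = 4.54 ft.
E₁ = y₁(1 + Fr₁²/2) = 1.50×(1 + 2.47²/2) = 6.08 ft. ΔE = (y₂ − y₁)³/(4y₁y₂) = 1.03 ft. ΔE/E₁ = 1.03/6.08 = 0.170.

ΔE/E₁ = 0.170 (17.0%)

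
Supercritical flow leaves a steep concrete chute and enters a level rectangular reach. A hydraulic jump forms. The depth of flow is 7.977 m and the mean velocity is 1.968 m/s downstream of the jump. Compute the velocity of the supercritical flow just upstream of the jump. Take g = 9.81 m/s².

Fr₂ = V₂/√(g·y₂) = 1.968/√(9.81×7.977) = 0.2225.
The Bélanger relation is symmetric: y₁/y₂ = ½[√(1 + 8Fr₂²) − 1] = ½[√1.3959 − 1] = 0.09075.
y₁ = 0.09075 × 7.977 = 0.7239 m.
V₁ = q/y₁ = 15.70/0.7239 = 21.69 m/s.

V₁ = 21.69 m/s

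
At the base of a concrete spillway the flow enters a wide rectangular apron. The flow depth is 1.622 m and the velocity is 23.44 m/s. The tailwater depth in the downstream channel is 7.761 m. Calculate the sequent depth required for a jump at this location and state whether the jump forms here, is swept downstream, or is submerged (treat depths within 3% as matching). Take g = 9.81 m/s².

y₂ = 12.69 m; the jump is swept downstream

Fr₁ = V₁/√(g·y₁) = 23.44/√(9.81×1.622) = 5.876.
By Bélanger, y₂/y₁ = ½[√(1 + 8Fr₁²) − 1] = ½[√277.24 − 1] = 7.825.
y₂ = 7.825 × 1.622 = 12.69 m.
Tailwater y_tw = 7.761 m: y_tw < y₂, so the jump is swept downstream.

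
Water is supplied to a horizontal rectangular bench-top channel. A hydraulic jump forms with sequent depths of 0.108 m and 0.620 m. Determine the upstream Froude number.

For a rectangular channel the momentum equation gives q² = ½·g·y₁·y₂·(y₁ + y₂) = ½×9.81×0.108×0.620×0.728 = 0.239.
q = √0.239 = 0.489 m²/s.
V₁ = q/y₁ = 4.53 m/s; Fr₁ = V₁/√(g·y₁) = 4.40.

Fr₁ = 4.40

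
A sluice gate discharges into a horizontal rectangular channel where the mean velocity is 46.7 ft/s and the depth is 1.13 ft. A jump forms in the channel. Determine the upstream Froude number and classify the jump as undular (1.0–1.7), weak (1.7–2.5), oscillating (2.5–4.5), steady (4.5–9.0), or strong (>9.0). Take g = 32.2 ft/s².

Fr₁ = 7.74; steady jump

Fr₁ = V₁/√(g·y₁) = 46.7/√(32.2×1.13) = 7.74.
Fr₁ = 7.74 lies in the steady range.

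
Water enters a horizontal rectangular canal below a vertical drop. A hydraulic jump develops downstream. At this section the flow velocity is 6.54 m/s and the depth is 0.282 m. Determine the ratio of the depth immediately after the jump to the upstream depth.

y₂/y₁ = 5.08

Fr₁ = V₁/√(g·y₁) = 6.54/√(9.81×0.282) = 3.93.
Bélanger equation: y₂/y₁ = ½[√(1 + 8Fr₁²) − 1] = ½[√124.7 − 1] = 5.08.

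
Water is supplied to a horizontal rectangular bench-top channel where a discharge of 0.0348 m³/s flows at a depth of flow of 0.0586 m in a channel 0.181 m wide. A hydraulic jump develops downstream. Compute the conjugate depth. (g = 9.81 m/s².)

q = Q/b = 0.0348/0.181 = 0.192 m²/s; V₁ = q/y₁ = 3.28 m/s. Fr₁ = V₁/√(g·y₁) = 4.33.
Conjugate-depth relation: y₂/y₁ = ½[√(1 + 8Fr₁²) − 1] = ½[√150.8 − 1] = 5.64.
y₂ = 5.64 × 0.0586 = 0.331 m.

y₂ = 0.331 m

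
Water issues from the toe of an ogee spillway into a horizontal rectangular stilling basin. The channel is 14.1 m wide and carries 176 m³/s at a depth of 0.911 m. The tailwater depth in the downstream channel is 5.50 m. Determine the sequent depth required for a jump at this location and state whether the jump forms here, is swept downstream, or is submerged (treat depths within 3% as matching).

y₂ = 5.47 m; the jump forms here

q = Q/b = 176/14.1 = 12.5 m²/s; V₁ = q/y₁ = 13.7 m/s. Fr₁ = V₁/√(g·y₁) = 4.58.
From the momentum equation for a rectangular channel, y₂/y₁ = ½[√(1 + 8Fr₁²) − 1] = ½[√169.1 − 1] = 6.00.
y₂ = 6.00 × 0.911 = 5.47 m.
Tailwater y_tw = 5.50 m: y_tw ≈ y₂, so the jump forms here.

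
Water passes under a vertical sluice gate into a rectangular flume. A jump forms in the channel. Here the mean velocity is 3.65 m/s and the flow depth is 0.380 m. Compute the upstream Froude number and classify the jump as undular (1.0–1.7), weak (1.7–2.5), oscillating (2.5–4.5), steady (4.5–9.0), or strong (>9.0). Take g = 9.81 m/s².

Fr₁ = V₁/√(g·y₁) = 3.65/√(9.81×0.380) = 1.89.
Fr₁ = 1.89 lies in the weak range.

Fr₁ = 1.89; weak jump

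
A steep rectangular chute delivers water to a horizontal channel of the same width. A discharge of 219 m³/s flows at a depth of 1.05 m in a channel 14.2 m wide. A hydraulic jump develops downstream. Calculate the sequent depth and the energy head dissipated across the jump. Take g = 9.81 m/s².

q = Q/b = 219/14.2 = 15.4 m²/s; V₁ = q/y₁ = 14.7 m/s. Fr₁ = V₁/√(g·y₁) = 4.58.
Bélanger equation: y₂/y₁ = ½[√(1 + 8Fr₁²) − 1] = ½[√168.6 − 1] = 5.99.
y₂ = 5.99 × 1.05 = 6.29 m.
Head loss: ΔE = (y₂ − y₁)³/(4y₁y₂) = (6.29 − 1.05)³/(4×1.05×6.29) = 144/26.4 = 5.45 m.

y₂ = 6.29 m; ΔE = 5.45 m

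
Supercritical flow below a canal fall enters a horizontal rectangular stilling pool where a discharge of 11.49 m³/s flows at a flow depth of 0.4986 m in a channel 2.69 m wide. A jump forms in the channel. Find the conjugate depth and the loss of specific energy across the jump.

y₂ = 2.493 m; ΔE = 1.596 m

q = Q/b = 11.49/2.69 = 4.271 m²/s; V₁ = q/y₁ = 8.567 m/s. Fr₁ = V₁/√(g·y₁) = 3.874.
Sequent-depth ratio: y₂/y₁ = ½[√(1 + 8Fr₁²) − 1] = ½[√121.03 − 1] = 5.001.
y₂ = 5.001 × 0.4986 = 2.493 m.
V₂ = q/y₂ = 4.271/2.493 = 1.713 m/s. E₁ = y₁ + V₁²/2g = 4.239 m; E₂ = y₂ + V₂²/2g = 2.643 m. ΔE = E₁ − E₂ = 1.596 m.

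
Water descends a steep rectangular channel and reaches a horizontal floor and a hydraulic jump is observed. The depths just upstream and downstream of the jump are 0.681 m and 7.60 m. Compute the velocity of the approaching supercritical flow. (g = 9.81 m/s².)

V₁ = 21.3 m/s

For a rectangular channel the momentum equation gives q² = ½·g·y₁·y₂·(y₁ + y₂) = ½×9.81×0.681×7.60×8.28 = 210.
q = √210 = 14.5 m²/s.
V₁ = q/y₁ = 14.5/0.681 = 21.3 m/s.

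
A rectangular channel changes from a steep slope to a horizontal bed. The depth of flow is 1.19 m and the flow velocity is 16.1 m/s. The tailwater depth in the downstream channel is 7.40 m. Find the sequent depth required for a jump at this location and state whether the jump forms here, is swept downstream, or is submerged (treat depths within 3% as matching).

y₂ = 7.36 m; the jump forms here

Fr₁ = V₁/√(g·y₁) = 16.1/√(9.81×1.19) = 4.71.
From the momentum equation for a rectangular channel, y₂/y₁ = ½[√(1 + 8Fr₁²) − 1] = ½[√178.6 − 1] = 6.18.
y₂ = 6.18 × 1.19 = 7.36 m.
Tailwater y_tw = 7.40 m: y_tw ≈ y₂, so the jump forms here.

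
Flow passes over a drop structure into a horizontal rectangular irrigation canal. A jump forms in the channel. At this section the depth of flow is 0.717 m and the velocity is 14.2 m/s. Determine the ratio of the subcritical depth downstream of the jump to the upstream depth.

Fr₁ = V₁/√(g·y₁) = 14.2/√(9.81×0.717) = 5.35.
Conjugate-depth relation: y₂/y₁ = ½[√(1 + 8Fr₁²) − 1] = ½[√230.3 − 1] = 7.09.

y₂/y₁ = 7.09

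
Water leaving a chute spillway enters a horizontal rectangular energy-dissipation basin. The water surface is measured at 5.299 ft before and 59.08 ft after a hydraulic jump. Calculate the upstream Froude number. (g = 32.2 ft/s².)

Fr₁ = 8.230

For a rectangular channel the momentum equation gives q² = ½·g·y₁·y₂·(y₁ + y₂) = ½×32.2×5.299×59.08×64.38 = 324492.
q = √324492 = 569.6 ft²/s.
V₁ = q/y₁ = 107.5 ft/s; Fr₁ = V₁/√(g·y₁) = 8.230.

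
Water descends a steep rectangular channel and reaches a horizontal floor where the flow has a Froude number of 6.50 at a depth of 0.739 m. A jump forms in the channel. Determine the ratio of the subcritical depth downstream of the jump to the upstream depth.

Fr₁ = 6.50 (given).
Sequent-depth ratio: y₂/y₁ = ½[√(1 + 8Fr₁²) − 1] = ½[√339.0 − 1] = 8.71.

y₂/y₁ = 8.71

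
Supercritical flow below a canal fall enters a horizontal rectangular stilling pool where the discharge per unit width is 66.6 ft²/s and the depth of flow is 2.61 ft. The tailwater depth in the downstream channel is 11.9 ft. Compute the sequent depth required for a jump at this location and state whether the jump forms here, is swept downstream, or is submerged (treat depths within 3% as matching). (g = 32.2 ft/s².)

y₂ = 9.05 ft; the jump is submerged

V₁ = q/y₁ = 66.6/2.61 = 25.5 ft/s. Fr₁ = V₁/√(g·y₁) = 25.5/√(32.2×2.61) = 2.78.
Sequent-depth ratio: y₂/y₁ = ½[√(1 + 8Fr₁²) − 1] = ½[√62.98 − 1] = 3.47.
y₂ = 3.47 × 2.61 = 9.05 ft.
Tailwater y_tw = 11.9 ft: y_tw > y₂, so the jump is submerged.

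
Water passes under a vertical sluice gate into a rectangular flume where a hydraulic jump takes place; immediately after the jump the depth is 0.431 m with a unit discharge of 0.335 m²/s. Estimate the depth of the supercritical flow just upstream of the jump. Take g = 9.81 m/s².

V₂ = q/y₂ = 0.335/0.431 = 0.777 m/s; Fr₂ = V₂/√(g·y₂) = 0.378.
Applying the sequent-depth relation in reverse, y₁/y₂ = ½[√(1 + 8Fr₂²) − 1] = ½[√2.143 − 1] = 0.232.
y₁ = 0.232 × 0.431 = 0.1000 m.

y₁ = 0.1000 m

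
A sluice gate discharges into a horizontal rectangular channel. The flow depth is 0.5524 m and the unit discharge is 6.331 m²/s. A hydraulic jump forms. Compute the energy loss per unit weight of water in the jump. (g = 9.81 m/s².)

V₁ = q/y₁ = 6.331/0.5524 = 11.46 m/s. Fr₁ = V₁/√(g·y₁) = 11.46/√(9.81×0.5524) = 4.923.
By Bélanger, y₂/y₁ = ½[√(1 + 8Fr₁²) − 1] = ½[√194.91 − 1] = 6.481.
y₂ = 6.481 × 0.5524 = 3.580 m.
V₂ = q/y₂ = 6.331/3.580 = 1.769 m/s. E₁ = y₁ + V₁²/2g = 7.247 m; E₂ = y₂ + V₂²/2g = 3.739 m. ΔE = E₁ − E₂ = 3.508 m.

ΔE = 3.508 m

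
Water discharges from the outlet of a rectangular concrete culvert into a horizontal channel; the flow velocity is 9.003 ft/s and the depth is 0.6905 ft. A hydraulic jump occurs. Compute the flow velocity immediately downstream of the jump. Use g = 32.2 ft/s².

Fr₁ = V₁/√(g·y₁) = 9.003/√(32.2×0.6905) = 1.909.
Bélanger equation: y₂/y₁ = ½[√(1 + 8Fr₁²) − 1] = ½[√30.164 − 1] = 2.246.
y₂ = 2.246 × 0.6905 = 1.551 ft.
q = V₁·y₁ = 9.003 × 0.6905 = 6.217 ft²/s.
V₂ = q/y₂ = 6.217/1.551 = 4.008 ft/s.

V₂ = 4.008 ft/s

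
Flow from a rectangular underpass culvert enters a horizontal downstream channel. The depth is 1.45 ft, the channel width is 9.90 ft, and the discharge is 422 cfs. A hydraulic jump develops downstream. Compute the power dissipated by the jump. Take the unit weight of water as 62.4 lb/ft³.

q = Q/b = 422/9.90 = 42.6 ft²/s; V₁ = q/y₁ = 29.4 ft/s. Fr₁ = V₁/√(g·y₁) = 4.30.
Bélanger equation: y₂/y₁ = ½[√(1 + 8Fr₁²) − 1] = ½[√149.1 − 1] = 5.60.
y₂ = 5.60 × 1.45 = 8.13 ft.
V₂ = q/y₂ = 42.6/8.13 = 5.25 ft/s. E₁ = y₁ + V₁²/2g = 14.9 ft; E₂ = y₂ + V₂²/2g = 8.55 ft. ΔE = E₁ − E₂ = 6.32 ft.
P = γ·Q·ΔE/550 = 62.4 × 422 × 6.32 / 550 = 302 hp.

P = 302 hp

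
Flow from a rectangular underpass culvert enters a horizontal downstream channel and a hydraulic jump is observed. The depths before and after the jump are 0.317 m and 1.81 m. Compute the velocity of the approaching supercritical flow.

V₁ = 7.72 m/s

For a rectangular channel the momentum equation gives q² = ½·g·y₁·y₂·(y₁ + y₂) = ½×9.81×0.317×1.81×2.13 = 5.99.
q = √5.99 = 2.45 m²/s.
V₁ = q/y₁ = 2.45/0.317 = 7.72 m/s.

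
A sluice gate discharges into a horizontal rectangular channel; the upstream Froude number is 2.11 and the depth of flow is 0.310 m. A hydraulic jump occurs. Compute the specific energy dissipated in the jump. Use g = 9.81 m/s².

Fr₁ = 2.11 (given).
Bélanger equation: y₂/y₁ = ½[√(1 + 8Fr₁²) − 1] = ½[√36.62 − 1] = 2.53.
y₂ = 2.53 × 0.310 = 0.783 m.
Head loss: ΔE = (y₂ − y₁)³/(4y₁y₂) = (0.783 − 0.310)³/(4×0.310×0.783) = 0.106/0.971 = 0.109 m.

ΔE = 0.109 m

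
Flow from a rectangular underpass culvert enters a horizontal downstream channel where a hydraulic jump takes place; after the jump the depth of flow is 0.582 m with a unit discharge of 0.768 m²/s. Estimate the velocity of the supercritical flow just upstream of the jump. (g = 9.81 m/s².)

V₁ = 3.09 m/s

V₂ = q/y₂ = 0.768/0.582 = 1.32 m/s; Fr₂ = V₂/√(g·y₂) = 0.552.
Applying the sequent-depth relation in reverse, y₁/y₂ = ½[√(1 + 8Fr₂²) − 1] = ½[√3.440 − 1] = 0.427.
y₁ = 0.427 × 0.582 = 0.249 m.
V₁ = q/y₁ = 0.768/0.249 = 3.09 m/s.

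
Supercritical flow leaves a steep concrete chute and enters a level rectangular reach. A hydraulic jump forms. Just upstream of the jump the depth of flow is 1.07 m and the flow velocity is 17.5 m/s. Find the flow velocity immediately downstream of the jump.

Fr₁ = V₁/√(g·y₁) = 17.5/√(9.81×1.07) = 5.40.
Bélanger equation: y₂/y₁ = ½[√(1 + 8Fr₁²) − 1] = ½[√234.4 − 1] = 7.16.
y₂ = 7.16 × 1.07 = 7.66 m.
q = V₁·y₁ = 17.5 × 1.07 = 18.7 m²/s.
V₂ = q/y₂ = 18.7/7.66 = 2.45 m/s.

V₂ = 2.45 m/s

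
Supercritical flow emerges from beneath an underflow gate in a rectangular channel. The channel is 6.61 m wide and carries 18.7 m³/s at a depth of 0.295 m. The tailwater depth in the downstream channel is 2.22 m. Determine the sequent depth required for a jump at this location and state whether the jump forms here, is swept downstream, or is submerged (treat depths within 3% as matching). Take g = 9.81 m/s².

y₂ = 2.21 m; the jump forms here

q = Q/b = 18.7/6.61 = 2.83 m²/s; V₁ = q/y₁ = 9.59 m/s. Fr₁ = V₁/√(g·y₁) = 5.64.
Conjugate-depth relation: y₂/y₁ = ½[√(1 + 8Fr₁²) − 1] = ½[√255.2 − 1] = 7.49.
y₂ = 7.49 × 0.295 = 2.21 m.
Tailwater y_tw = 2.22 m: y_tw ≈ y₂, so the jump forms here.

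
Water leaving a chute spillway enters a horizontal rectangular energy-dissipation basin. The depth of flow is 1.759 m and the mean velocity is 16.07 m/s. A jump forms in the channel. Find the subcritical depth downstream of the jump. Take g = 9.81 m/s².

y₂ = 8.784 m

Fr₁ = V₁/√(g·y₁) = 16.07/√(9.81×1.759) = 3.869.
Conjugate-depth relation: y₂/y₁ = ½[√(1 + 8Fr₁²) − 1] = ½[√120.73 − 1] = 4.994.
y₂ = 4.994 × 1.759 = 8.784 m.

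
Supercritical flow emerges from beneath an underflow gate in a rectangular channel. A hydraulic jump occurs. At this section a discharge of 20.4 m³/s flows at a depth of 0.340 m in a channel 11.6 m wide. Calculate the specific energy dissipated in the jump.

ΔE = 0.392 m

q = Q/b = 20.4/11.6 = 1.76 m²/s; V₁ = q/y₁ = 5.17 m/s. Fr₁ = V₁/√(g·y₁) = 2.83.
By Bélanger, y₂/y₁ = ½[√(1 + 8Fr₁²) − 1] = ½[√65.17 − 1] = 3.54.
y₂ = 3.54 × 0.340 = 1.20 m.
V₂ = q/y₂ = 1.76/1.20 = 1.46 m/s. E₁ = y₁ + V₁²/2g = 1.70 m; E₂ = y₂ + V₂²/2g = 1.31 m. ΔE = E₁ − E₂ = 0.392 m.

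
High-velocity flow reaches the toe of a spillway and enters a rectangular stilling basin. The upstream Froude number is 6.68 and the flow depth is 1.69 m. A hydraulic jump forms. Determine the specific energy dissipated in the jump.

Fr₁ = 6.68 (given).
From the momentum equation for a rectangular channel, y₂/y₁ = ½[√(1 + 8Fr₁²) − 1] = ½[√358.0 − 1] = 8.96.
y₂ = 8.96 × 1.69 = 15.1 m.
Head loss: ΔE = (y₂ − y₁)³/(4y₁y₂) = (15.1 − 1.69)³/(4×1.69×15.1) = 2435/102 = 23.8 m.

ΔE = 23.8 m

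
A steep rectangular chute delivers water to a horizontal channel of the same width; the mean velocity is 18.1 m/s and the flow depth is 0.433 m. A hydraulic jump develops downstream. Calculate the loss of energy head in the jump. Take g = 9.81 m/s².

Fr₁ = V₁/√(g·y₁) = 18.1/√(9.81×0.433) = 8.78.
By Bélanger, y₂/y₁ = ½[√(1 + 8Fr₁²) − 1] = ½[√618.0 − 1] = 11.9.
y₂ = 11.9 × 0.433 = 5.17 m.
Head loss: ΔE = (y₂ − y₁)³/(4y₁y₂) = (5.17 − 0.433)³/(4×0.433×5.17) = 106/8.95 = 11.8 m.

ΔE = 11.8 m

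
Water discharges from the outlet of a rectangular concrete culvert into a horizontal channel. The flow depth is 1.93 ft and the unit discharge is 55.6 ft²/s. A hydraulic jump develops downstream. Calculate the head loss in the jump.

V₁ = q/y₁ = 55.6/1.93 = 28.8 ft/s. Fr₁ = V₁/√(g·y₁) = 28.8/√(32.2×1.93) = 3.65.
Sequent-depth ratio: y₂/y₁ = ½[√(1 + 8Fr₁²) − 1] = ½[√107.8 − 1] = 4.69.
y₂ = 4.69 × 1.93 = 9.06 ft.
V₂ = q/y₂ = 55.6/9.06 = 6.14 ft/s. E₁ = y₁ + V₁²/2g = 14.8 ft; E₂ = y₂ + V₂²/2g = 9.64 ft. ΔE = E₁ − E₂ = 5.18 ft.

ΔE = 5.18 ft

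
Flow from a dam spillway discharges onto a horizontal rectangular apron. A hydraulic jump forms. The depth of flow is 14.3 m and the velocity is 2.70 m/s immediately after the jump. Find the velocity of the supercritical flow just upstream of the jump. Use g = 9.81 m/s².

Fr₂ = V₂/√(g·y₂) = 2.70/√(9.81×14.3) = 0.228.
The Bélanger relation is symmetric: y₁/y₂ = ½[√(1 + 8Fr₂²) − 1] = ½[√1.416 − 1] = 0.0949.
y₁ = 0.0949 × 14.3 = 1.36 m.
V₁ = q/y₁ = 38.6/1.36 = 28.4 m/s.

V₁ = 28.4 m/s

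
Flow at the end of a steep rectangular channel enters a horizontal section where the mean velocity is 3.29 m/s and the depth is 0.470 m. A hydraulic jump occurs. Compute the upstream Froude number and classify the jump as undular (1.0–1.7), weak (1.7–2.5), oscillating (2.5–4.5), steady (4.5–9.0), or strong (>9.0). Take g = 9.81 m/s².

Fr₁ = 1.53; undular jump

Fr₁ = V₁/√(g·y₁) = 3.29/√(9.81×0.470) = 1.53.
Fr₁ = 1.53 lies in the undular range.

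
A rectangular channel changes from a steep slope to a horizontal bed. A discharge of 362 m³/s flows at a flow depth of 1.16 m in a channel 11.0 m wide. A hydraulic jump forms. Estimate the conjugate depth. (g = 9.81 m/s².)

q = Q/b = 362/11.0 = 32.9 m²/s; V₁ = q/y₁ = 28.4 m/s. Fr₁ = V₁/√(g·y₁) = 8.41.
Sequent-depth ratio: y₂/y₁ = ½[√(1 + 8Fr₁²) − 1] = ½[√566.8 − 1] = 11.4.
y₂ = 11.4 × 1.16 = 13.2 m.

y₂ = 13.2 m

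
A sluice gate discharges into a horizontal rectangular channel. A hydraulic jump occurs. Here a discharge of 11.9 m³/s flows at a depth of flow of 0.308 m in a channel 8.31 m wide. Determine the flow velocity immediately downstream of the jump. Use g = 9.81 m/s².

V₂ = 1.40 m/s

q = Q/b = 11.9/8.31 = 1.43 m²/s; V₁ = q/y₁ = 4.65 m/s. Fr₁ = V₁/√(g·y₁) = 2.67.
By Bélanger, y₂/y₁ = ½[√(1 + 8Fr₁²) − 1] = ½[√58.23 − 1] = 3.32.
y₂ = 3.32 × 0.308 = 1.02 m.
V₂ = q/y₂ = 1.43/1.02 = 1.40 m/s.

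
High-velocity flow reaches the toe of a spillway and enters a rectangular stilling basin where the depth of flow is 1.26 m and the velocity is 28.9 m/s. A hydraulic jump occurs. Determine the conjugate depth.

Fr₁ = V₁/√(g·y₁) = 28.9/√(9.81×1.26) = 8.22.
From the momentum equation for a rectangular channel, y₂/y₁ = ½[√(1 + 8Fr₁²) − 1] = ½[√541.6 − 1] = 11.1.
y₂ = 11.1 × 1.26 = 14.0 m.

y₂ = 14.0 m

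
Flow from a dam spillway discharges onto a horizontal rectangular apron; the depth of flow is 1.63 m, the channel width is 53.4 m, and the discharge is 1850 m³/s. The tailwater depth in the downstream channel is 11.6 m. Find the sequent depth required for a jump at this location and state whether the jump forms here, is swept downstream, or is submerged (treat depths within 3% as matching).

q = Q/b = 1850/53.4 = 34.6 m²/s; V₁ = q/y₁ = 21.3 m/s. Fr₁ = V₁/√(g·y₁) = 5.32.
Conjugate-depth relation: y₂/y₁ = ½[√(1 + 8Fr₁²) − 1] = ½[√227.0 − 1] = 7.03.
y₂ = 7.03 × 1.63 = 11.5 m.
Tailwater y_tw = 11.6 m: y_tw ≈ y₂, so the jump forms here.

y₂ = 11.5 m; the jump forms here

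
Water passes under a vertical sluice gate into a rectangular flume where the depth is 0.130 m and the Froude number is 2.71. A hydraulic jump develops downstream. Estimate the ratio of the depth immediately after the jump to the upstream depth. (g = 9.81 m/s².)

y₂/y₁ = 3.36

Fr₁ = 2.71 (given).
By Bélanger, y₂/y₁ = ½[√(1 + 8Fr₁²) − 1] = ½[√59.75 − 1] = 3.36.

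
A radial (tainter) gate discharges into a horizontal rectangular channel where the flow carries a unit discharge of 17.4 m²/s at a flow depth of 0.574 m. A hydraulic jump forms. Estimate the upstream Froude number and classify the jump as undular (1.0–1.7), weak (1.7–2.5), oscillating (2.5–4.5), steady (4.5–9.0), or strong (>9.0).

Fr₁ = 12.8; strong jump

V₁ = q/y₁ = 17.4/0.574 = 30.3 m/s. Fr₁ = V₁/√(g·y₁) = 30.3/√(9.81×0.574) = 12.8.
Fr₁ = 12.8 lies in the strong range.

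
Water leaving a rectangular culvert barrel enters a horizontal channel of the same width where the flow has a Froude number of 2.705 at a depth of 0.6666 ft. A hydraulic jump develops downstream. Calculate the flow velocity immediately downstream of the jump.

V₂ = 3.732 ft/s

Fr₁ = 2.705 (given).
Conjugate-depth relation: y₂/y₁ = ½[√(1 + 8Fr₁²) − 1] = ½[√59.536 − 1] = 3.358.
y₂ = 3.358 × 0.6666 = 2.238 ft.
V₁ = Fr₁·√(g·y₁) = 2.705×√(32.2×0.6666) = 12.53 ft/s; q = V₁·y₁ = 8.354 ft²/s.
V₂ = q/y₂ = 8.354/2.238 = 3.732 ft/s.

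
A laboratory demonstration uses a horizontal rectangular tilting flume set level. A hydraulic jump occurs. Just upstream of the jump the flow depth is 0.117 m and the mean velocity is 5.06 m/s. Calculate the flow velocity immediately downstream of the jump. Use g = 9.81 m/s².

V₂ = 0.816 m/s

Fr₁ = V₁/√(g·y₁) = 5.06/√(9.81×0.117) = 4.72.
By Bélanger, y₂/y₁ = ½[√(1 + 8Fr₁²) − 1] = ½[√179.5 − 1] = 6.20.
y₂ = 6.20 × 0.117 = 0.725 m.
q = V₁·y₁ = 5.06 × 0.117 = 0.592 m²/s.
V₂ = q/y₂ = 0.592/0.725 = 0.816 m/s.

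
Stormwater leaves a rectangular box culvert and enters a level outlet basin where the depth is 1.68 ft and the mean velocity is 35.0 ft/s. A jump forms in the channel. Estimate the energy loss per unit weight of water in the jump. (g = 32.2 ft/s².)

ΔE = 9.72 ft

Fr₁ = V₁/√(g·y₁) = 35.0/√(32.2×1.68) = 4.76.
Conjugate-depth relation: y₂/y₁ = ½[√(1 + 8Fr₁²) − 1] = ½[√182.2 − 1] = 6.25.
y₂ = 6.25 × 1.68 = 10.5 ft.
Head loss: ΔE = (y₂ − y₁)³/(4y₁y₂) = (10.5 − 1.68)³/(4×1.68×10.5) = 685/70.5 = 9.72 ft.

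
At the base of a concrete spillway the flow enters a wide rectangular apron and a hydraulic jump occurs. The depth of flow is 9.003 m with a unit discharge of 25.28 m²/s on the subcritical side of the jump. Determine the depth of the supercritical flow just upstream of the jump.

V₂ = q/y₂ = 25.28/9.003 = 2.808 m/s; Fr₂ = V₂/√(g·y₂) = 0.2988.
From the momentum equation (using Fr₂), y₁/y₂ = ½[√(1 + 8Fr₂²) − 1] = ½[√1.7142 − 1] = 0.1546.
y₁ = 0.1546 × 9.003 = 1.392 m.

y₁ = 1.392 m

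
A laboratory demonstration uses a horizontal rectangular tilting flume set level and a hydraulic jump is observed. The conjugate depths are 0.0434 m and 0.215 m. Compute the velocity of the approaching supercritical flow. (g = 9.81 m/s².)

V₁ = 2.51 m/s

For a rectangular channel the momentum equation gives q² = ½·g·y₁·y₂·(y₁ + y₂) = ½×9.81×0.0434×0.215×0.258 = 0.0118.
q = √0.0118 = 0.109 m²/s.
V₁ = q/y₁ = 0.109/0.0434 = 2.51 m/s.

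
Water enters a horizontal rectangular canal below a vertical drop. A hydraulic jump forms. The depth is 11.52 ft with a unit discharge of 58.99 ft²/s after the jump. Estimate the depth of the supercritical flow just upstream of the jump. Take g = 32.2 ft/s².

V₂ = q/y₂ = 58.99/11.52 = 5.121 ft/s; Fr₂ = V₂/√(g·y₂) = 0.2659.
Applying the sequent-depth relation in reverse, y₁/y₂ = ½[√(1 + 8Fr₂²) − 1] = ½[√1.5655 − 1] = 0.1256.
y₁ = 0.1256 × 11.52 = 1.447 ft.

y₁ = 1.447 ft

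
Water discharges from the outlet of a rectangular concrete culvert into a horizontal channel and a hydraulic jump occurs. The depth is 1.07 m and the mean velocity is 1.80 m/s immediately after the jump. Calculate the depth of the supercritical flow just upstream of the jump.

y₁ = 0.462 m

Fr₂ = V₂/√(g·y₂) = 1.80/√(9.81×1.07) = 0.556.
From the momentum equation (using Fr₂), y₁/y₂ = ½[√(1 + 8Fr₂²) − 1] = ½[√3.469 − 1] = 0.431.
y₁ = 0.431 × 1.07 = 0.462 m.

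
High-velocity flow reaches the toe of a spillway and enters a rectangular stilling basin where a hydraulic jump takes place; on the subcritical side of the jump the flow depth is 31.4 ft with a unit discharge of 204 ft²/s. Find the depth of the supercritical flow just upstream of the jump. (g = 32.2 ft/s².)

V₂ = q/y₂ = 204/31.4 = 6.50 ft/s; Fr₂ = V₂/√(g·y₂) = 0.204.
Since the conjugate-depth ratio holds either way, y₁/y₂ = ½[√(1 + 8Fr₂²) − 1] = ½[√1.334 − 1] = 0.0775.
y₁ = 0.0775 × 31.4 = 2.43 ft.

y₁ = 2.43 ft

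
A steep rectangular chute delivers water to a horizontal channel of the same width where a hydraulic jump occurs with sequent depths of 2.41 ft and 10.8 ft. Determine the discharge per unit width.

q = 74.4 ft²/s

For a rectangular channel the momentum equation gives q² = ½·g·y₁·y₂·(y₁ + y₂) = ½×32.2×2.41×10.8×13.2 = 5536.
q = √5536 = 74.4 ft²/s.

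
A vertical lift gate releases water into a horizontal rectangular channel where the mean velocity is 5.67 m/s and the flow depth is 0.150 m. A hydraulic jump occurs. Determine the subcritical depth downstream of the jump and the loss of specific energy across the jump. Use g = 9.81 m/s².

Fr₁ = V₁/√(g·y₁) = 5.67/√(9.81×0.150) = 4.67.
Bélanger equation: y₂/y₁ = ½[√(1 + 8Fr₁²) − 1] = ½[√175.8 − 1] = 6.13.
y₂ = 6.13 × 0.150 = 0.919 m.
q = V₁·y₁ = 5.67 × 0.150 = 0.850 m²/s. V₂ = q/y₂ = 0.850/0.919 = 0.925 m/s. E₁ = y₁ + V₁²/2g = 1.79 m; E₂ = y₂ + V₂²/2g = 0.963 m. ΔE = E₁ − E₂ = 0.826 m.

y₂ = 0.919 m; ΔE = 0.826 m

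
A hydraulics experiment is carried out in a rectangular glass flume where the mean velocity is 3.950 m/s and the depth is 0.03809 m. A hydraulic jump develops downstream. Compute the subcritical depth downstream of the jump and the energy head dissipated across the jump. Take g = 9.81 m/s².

y₂ = 0.3296 m; ΔE = 0.4931 m

Fr₁ = V₁/√(g·y₁) = 3.950/√(9.81×0.03809) = 6.462.
By Bélanger, y₂/y₁ = ½[√(1 + 8Fr₁²) − 1] = ½[√335.04 − 1] = 8.652.
y₂ = 8.652 × 0.03809 = 0.3296 m.
Head loss: ΔE = (y₂ − y₁)³/(4y₁y₂) = (0.3296 − 0.03809)³/(4×0.03809×0.3296) = 0.02476/0.05021 = 0.4931 m.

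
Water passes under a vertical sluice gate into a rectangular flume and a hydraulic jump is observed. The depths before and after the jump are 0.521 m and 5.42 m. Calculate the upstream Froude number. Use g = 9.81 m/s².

Fr₁ = 7.70

For a rectangular channel the momentum equation gives q² = ½·g·y₁·y₂·(y₁ + y₂) = ½×9.81×0.521×5.42×5.94 = 82.3.
q = √82.3 = 9.07 m²/s.
V₁ = q/y₁ = 17.4 m/s; Fr₁ = V₁/√(g·y₁) = 7.70.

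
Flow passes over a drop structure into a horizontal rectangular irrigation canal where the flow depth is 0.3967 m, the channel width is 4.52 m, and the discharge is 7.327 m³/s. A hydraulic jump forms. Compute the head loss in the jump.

q = Q/b = 7.327/4.52 = 1.621 m²/s; V₁ = q/y₁ = 4.086 m/s. Fr₁ = V₁/√(g·y₁) = 2.071.
By Bélanger, y₂/y₁ = ½[√(1 + 8Fr₁²) − 1] = ½[√35.325 − 1] = 2.472.
y₂ = 2.472 × 0.3967 = 0.9805 m.
Head loss: ΔE = (y₂ − y₁)³/(4y₁y₂) = (0.9805 − 0.3967)³/(4×0.3967×0.9805) = 0.1990/1.556 = 0.1279 m.

ΔE = 0.1279 m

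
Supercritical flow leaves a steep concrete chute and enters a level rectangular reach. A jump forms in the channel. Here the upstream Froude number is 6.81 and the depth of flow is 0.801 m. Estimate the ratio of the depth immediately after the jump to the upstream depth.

Fr₁ = 6.81 (given).
Sequent-depth ratio: y₂/y₁ = ½[√(1 + 8Fr₁²) − 1] = ½[√372.0 − 1] = 9.14.

y₂/y₁ = 9.14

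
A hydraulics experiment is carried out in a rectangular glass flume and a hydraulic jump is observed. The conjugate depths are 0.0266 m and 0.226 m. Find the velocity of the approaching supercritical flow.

V₁ = 3.24 m/s

For a rectangular channel the momentum equation gives q² = ½·g·y₁·y₂·(y₁ + y₂) = ½×9.81×0.0266×0.226×0.253 = 0.00745.
q = √0.00745 = 0.0863 m²/s.
V₁ = q/y₁ = 0.0863/0.0266 = 3.24 m/s.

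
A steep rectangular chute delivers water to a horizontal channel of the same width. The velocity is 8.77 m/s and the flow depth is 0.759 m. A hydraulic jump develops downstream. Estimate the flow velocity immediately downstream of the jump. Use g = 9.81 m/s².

V₂ = 2.15 m/s

Fr₁ = V₁/√(g·y₁) = 8.77/√(9.81×0.759) = 3.21.
From the momentum equation for a rectangular channel, y₂/y₁ = ½[√(1 + 8Fr₁²) − 1] = ½[√83.64 − 1] = 4.07.
y₂ = 4.07 × 0.759 = 3.09 m.
q = V₁·y₁ = 8.77 × 0.759 = 6.66 m²/s.
V₂ = q/y₂ = 6.66/3.09 = 2.15 m/s.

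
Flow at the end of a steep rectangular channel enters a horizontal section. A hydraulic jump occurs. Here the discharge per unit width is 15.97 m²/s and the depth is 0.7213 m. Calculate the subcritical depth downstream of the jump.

V₁ = q/y₁ = 15.97/0.7213 = 22.14 m/s. Fr₁ = V₁/√(g·y₁) = 22.14/√(9.81×0.7213) = 8.323.
Conjugate-depth relation: y₂/y₁ = ½[√(1 + 8Fr₁²) − 1] = ½[√555.22 − 1] = 11.28.
y₂ = 11.28 × 0.7213 = 8.137 m.

y₂ = 8.137 m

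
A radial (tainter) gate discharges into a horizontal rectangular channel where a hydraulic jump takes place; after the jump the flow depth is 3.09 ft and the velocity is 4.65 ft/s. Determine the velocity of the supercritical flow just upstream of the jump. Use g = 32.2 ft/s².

Fr₂ = V₂/√(g·y₂) = 4.65/√(32.2×3.09) = 0.466.
Applying the sequent-depth relation in reverse, y₁/y₂ = ½[√(1 + 8Fr₂²) − 1] = ½[√2.739 − 1] = 0.327.
y₁ = 0.327 × 3.09 = 1.01 ft.
V₁ = q/y₁ = 14.4/1.01 = 14.2 ft/s.

V₁ = 14.2 ft/s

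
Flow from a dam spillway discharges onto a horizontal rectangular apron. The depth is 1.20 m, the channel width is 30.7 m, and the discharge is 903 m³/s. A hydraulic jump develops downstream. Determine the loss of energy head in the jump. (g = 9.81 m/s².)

q = Q/b = 903/30.7 = 29.4 m²/s; V₁ = q/y₁ = 24.5 m/s. Fr₁ = V₁/√(g·y₁) = 7.14.
From the momentum equation for a rectangular channel, y₂/y₁ = ½[√(1 + 8Fr₁²) − 1] = ½[√409.3 − 1] = 9.62.
y₂ = 9.62 × 1.20 = 11.5 m.
V₂ = q/y₂ = 29.4/11.5 = 2.55 m/s. E₁ = y₁ + V₁²/2g = 31.8 m; E₂ = y₂ + V₂²/2g = 11.9 m. ΔE = E₁ − E₂ = 20.0 m.

ΔE = 20.0 m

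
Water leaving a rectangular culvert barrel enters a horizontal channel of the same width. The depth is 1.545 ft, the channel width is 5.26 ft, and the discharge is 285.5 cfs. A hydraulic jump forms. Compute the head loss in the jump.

ΔE = 10.13 ft

q = Q/b = 285.5/5.26 = 54.28 ft²/s; V₁ = q/y₁ = 35.13 ft/s. Fr₁ = V₁/√(g·y₁) = 4.981.
From the momentum equation for a rectangular channel, y₂/y₁ = ½[√(1 + 8Fr₁²) − 1] = ½[√199.47 − 1] = 6.562.
y₂ = 6.562 × 1.545 = 10.14 ft.
Head loss: ΔE = (y₂ − y₁)³/(4y₁y₂) = (10.14 − 1.545)³/(4×1.545×10.14) = 634.4/62.65 = 10.13 ft.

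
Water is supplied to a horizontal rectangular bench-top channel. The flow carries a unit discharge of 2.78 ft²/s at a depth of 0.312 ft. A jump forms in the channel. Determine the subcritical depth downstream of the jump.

V₁ = q/y₁ = 2.78/0.312 = 8.91 ft/s. Fr₁ = V₁/√(g·y₁) = 8.91/√(32.2×0.312) = 2.81.
Sequent-depth ratio: y₂/y₁ = ½[√(1 + 8Fr₁²) − 1] = ½[√64.22 − 1] = 3.51.
y₂ = 3.51 × 0.312 = 1.09 ft.

y₂ = 1.09 ft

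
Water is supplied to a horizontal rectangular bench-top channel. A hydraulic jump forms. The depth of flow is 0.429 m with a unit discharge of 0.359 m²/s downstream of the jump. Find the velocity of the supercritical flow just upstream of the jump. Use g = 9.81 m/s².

V₁ = 3.18 m/s

V₂ = q/y₂ = 0.359/0.429 = 0.837 m/s; Fr₂ = V₂/√(g·y₂) = 0.408.
From the momentum equation (using Fr₂), y₁/y₂ = ½[√(1 + 8Fr₂²) − 1] = ½[√2.331 − 1] = 0.263.
y₁ = 0.263 × 0.429 = 0.113 m.
V₁ = q/y₁ = 0.359/0.113 = 3.18 m/s.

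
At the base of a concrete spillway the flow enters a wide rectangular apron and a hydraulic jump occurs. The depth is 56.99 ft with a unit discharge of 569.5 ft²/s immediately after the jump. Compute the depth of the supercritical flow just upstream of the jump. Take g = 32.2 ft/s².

y₁ = 5.644 ft

V₂ = q/y₂ = 569.5/56.99 = 9.993 ft/s; Fr₂ = V₂/√(g·y₂) = 0.2333.
Applying the sequent-depth relation in reverse, y₁/y₂ = ½[√(1 + 8Fr₂²) − 1] = ½[√1.4353 − 1] = 0.09903.
y₁ = 0.09903 × 56.99 = 5.644 ft.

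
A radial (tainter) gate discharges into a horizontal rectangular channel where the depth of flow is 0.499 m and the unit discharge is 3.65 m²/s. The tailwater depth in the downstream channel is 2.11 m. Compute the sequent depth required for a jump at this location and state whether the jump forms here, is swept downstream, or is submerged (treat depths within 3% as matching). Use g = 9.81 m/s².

y₂ = 2.10 m; the jump forms here

V₁ = q/y₁ = 3.65/0.499 = 7.31 m/s. Fr₁ = V₁/√(g·y₁) = 7.31/√(9.81×0.499) = 3.31.
From the momentum equation for a rectangular channel, y₂/y₁ = ½[√(1 + 8Fr₁²) − 1] = ½[√88.44 − 1] = 4.20.
y₂ = 4.20 × 0.499 = 2.10 m.
Tailwater y_tw = 2.11 m: y_tw ≈ y₂, so the jump forms here.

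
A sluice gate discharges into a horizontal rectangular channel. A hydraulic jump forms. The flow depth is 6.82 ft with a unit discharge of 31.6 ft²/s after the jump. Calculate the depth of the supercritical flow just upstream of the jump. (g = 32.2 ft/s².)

y₁ = 1.14 ft

V₂ = q/y₂ = 31.6/6.82 = 4.63 ft/s; Fr₂ = V₂/√(g·y₂) = 0.313.
The Bélanger relation is symmetric: y₁/y₂ = ½[√(1 + 8Fr₂²) − 1] = ½[√1.782 − 1] = 0.167.
y₁ = 0.167 × 6.82 = 1.14 ft.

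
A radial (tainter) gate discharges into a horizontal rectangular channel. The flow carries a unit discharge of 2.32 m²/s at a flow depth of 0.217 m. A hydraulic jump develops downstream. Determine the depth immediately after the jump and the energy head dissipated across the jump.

y₂ = 2.14 m; ΔE = 3.84 m

V₁ = q/y₁ = 2.32/0.217 = 10.7 m/s. Fr₁ = V₁/√(g·y₁) = 10.7/√(9.81×0.217) = 7.33.
Sequent-depth ratio: y₂/y₁ = ½[√(1 + 8Fr₁²) − 1] = ½[√430.6 − 1] = 9.87.
y₂ = 9.87 × 0.217 = 2.14 m.
Head loss: ΔE = (y₂ − y₁)³/(4y₁y₂) = (2.14 − 0.217)³/(4×0.217×2.14) = 7.14/1.86 = 3.84 m.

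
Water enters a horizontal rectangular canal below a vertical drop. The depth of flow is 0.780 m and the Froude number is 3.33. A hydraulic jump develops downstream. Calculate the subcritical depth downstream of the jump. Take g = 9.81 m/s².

Fr₁ = 3.33 (given).
Bélanger equation: y₂/y₁ = ½[√(1 + 8Fr₁²) − 1] = ½[√89.71 − 1] = 4.24.
y₂ = 4.24 × 0.780 = 3.30 m.

y₂ = 3.30 m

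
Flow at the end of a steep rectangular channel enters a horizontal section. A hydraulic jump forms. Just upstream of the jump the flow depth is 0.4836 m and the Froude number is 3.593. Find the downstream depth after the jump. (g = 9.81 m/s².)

Fr₁ = 3.593 (given).
By Bélanger, y₂/y₁ = ½[√(1 + 8Fr₁²) − 1] = ½[√104.28 − 1] = 4.606.
y₂ = 4.606 × 0.4836 = 2.227 m.

y₂ = 2.227 m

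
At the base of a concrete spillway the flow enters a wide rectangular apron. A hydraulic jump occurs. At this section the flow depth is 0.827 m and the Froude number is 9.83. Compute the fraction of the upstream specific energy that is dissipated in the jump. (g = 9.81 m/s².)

ΔE/E₁ = 0.723 (72.3%)

Fr₁ = 9.83 (given).
From the momentum equation for a rectangular channel, y₂/y₁ = ½[√(1 + 8Fr₁²) − 1] = ½[√774.0 − 1] = 13.4.
y₂ = 13.4 × 0.827 = 11.1 m.
E₁ = y₁(1 + Fr₁²/2) = 0.827×(1 + 9.83²/2) = 40.8 m. ΔE = (y₂ − y₁)³/(4y₁y₂) = 29.5 m. ΔE/E₁ = 29.5/40.8 = 0.723.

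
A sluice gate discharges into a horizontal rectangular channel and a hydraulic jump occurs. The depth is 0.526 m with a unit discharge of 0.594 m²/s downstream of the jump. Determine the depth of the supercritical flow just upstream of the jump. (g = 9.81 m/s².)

y₁ = 0.191 m

V₂ = q/y₂ = 0.594/0.526 = 1.13 m/s; Fr₂ = V₂/√(g·y₂) = 0.497.
Applying the sequent-depth relation in reverse, y₁/y₂ = ½[√(1 + 8Fr₂²) − 1] = ½[√2.977 − 1] = 0.363.
y₁ = 0.363 × 0.526 = 0.191 m.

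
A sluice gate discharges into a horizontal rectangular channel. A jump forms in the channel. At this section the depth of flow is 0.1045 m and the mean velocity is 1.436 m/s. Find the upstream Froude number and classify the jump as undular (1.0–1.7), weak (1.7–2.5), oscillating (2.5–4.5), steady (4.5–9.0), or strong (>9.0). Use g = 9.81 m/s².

Fr₁ = 1.418; undular jump

Fr₁ = V₁/√(g·y₁) = 1.436/√(9.81×0.1045) = 1.418.
Fr₁ = 1.418 lies in the undular range.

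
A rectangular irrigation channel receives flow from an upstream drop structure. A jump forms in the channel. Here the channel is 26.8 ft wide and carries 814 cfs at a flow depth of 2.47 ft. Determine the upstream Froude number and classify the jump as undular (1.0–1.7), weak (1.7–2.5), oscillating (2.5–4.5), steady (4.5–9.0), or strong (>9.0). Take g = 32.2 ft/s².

q = Q/b = 814/26.8 = 30.4 ft²/s; V₁ = q/y₁ = 12.3 ft/s. Fr₁ = V₁/√(g·y₁) = 1.38.
Fr₁ = 1.38 lies in the undular range.

Fr₁ = 1.38; undular jump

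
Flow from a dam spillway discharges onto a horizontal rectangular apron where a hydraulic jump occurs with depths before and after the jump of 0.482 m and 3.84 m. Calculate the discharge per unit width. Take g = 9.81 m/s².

q = 6.26 m²/s

For a rectangular channel the momentum equation gives q² = ½·g·y₁·y₂·(y₁ + y₂) = ½×9.81×0.482×3.84×4.32 = 39.2.
q = √39.2 = 6.26 m²/s.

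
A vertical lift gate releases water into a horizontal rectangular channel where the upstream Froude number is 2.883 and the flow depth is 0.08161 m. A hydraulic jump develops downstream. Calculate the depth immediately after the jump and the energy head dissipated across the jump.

Fr₁ = 2.883 (given).
Bélanger equation: y₂/y₁ = ½[√(1 + 8Fr₁²) − 1] = ½[√67.494 − 1] = 3.608.
y₂ = 3.608 × 0.08161 = 0.2944 m.
Head loss: ΔE = (y₂ − y₁)³/(4y₁y₂) = (0.2944 − 0.08161)³/(4×0.08161×0.2944) = 0.009639/0.09611 = 0.1003 m.

y₂ = 0.2944 m; ΔE = 0.1003 m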